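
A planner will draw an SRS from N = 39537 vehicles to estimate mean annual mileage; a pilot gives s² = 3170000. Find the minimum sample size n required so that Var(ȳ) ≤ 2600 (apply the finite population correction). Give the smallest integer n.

Without fpc, n₀ = s²/D = 3170000/2600 = 1219.2308.
With fpc, (1 − n/N)·s²/n ≤ D requires n ≥ n₀/(1 + n₀/N) = 1219.2308/(1 + 1219.2308/39537) = 1182.7573.
Rounding up, n = 1183.

1183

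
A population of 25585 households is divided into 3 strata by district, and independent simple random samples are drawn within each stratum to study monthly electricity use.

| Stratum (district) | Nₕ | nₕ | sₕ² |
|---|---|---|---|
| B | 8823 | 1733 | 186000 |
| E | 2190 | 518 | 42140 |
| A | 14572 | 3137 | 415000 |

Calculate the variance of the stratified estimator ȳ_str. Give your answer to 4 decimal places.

44.3875

Var(ȳ_str) = Σₕ Wₕ²(1 − fₕ)sₕ²/nₕ with Wₕ = Nₕ/N, N = 25585.
B: Wₕ = 0.34485050; term = 0.34485050²·(1 − 0.19641845)·186000/1733 = 10.256662.
E: Wₕ = 0.08559703; term = 0.08559703²·(1 − 0.23652968)·42140/518 = 0.45506592.
A: Wₕ = 0.56955247; term = 0.56955247²·(1 − 0.21527587)·415000/3137 = 33.675811.
Sum = 44.387539.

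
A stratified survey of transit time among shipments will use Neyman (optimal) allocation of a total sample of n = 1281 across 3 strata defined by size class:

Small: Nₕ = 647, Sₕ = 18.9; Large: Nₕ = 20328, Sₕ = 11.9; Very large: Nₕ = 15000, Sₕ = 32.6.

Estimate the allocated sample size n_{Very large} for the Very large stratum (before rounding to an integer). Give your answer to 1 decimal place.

842.9

Neyman allocation: nₕ = n·NₕSₕ / Σⱼ NⱼSⱼ.
Σ NⱼSⱼ = 647·18.9 + 20328·11.9 + 15000·32.6 = 743131.5.
n_{Very large} = 1281·15000·32.6 / 743131.5 = 842.9.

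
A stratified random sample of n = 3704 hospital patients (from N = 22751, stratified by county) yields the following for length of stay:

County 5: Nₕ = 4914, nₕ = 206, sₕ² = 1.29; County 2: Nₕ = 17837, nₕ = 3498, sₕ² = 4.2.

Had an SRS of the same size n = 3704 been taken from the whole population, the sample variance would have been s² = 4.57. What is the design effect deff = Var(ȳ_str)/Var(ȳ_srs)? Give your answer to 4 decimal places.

Var(ȳ_str) = Σ Wₕ²(1−fₕ)sₕ²/nₕ with Wₕ = Nₕ/22751:
  County 5: (4914/22751)²·(1−206/4914)·1.29/206 = 2.7989369 × 10^-4
  County 2: (17837/22751)²·(1−3498/17837)·4.2/3498 = 5.9329294 × 10^-4
  → Var(ȳ_str) = 8.7318663 × 10^-4.
Var(ȳ_srs) = (1 − 3704/22751)·4.57/3704 = 0.001032931.
deff = (8.7318663 × 10^-4) / 0.001032931 = 0.8453.

0.8453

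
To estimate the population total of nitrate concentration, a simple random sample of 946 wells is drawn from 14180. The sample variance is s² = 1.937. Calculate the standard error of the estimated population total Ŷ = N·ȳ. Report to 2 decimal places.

619.87

Var(Ŷ) = N²·Var(ȳ) = N²·(1 − n/N)·s²/n.
f = 946/14180 = 0.06671368; Var(ȳ) = 0.93328632·1.937/946 = 0.0019109679.
Var(Ŷ) = 14180² · 0.0019109679 = 384242.9.
SE(Ŷ) = √(384242.9) = 619.87.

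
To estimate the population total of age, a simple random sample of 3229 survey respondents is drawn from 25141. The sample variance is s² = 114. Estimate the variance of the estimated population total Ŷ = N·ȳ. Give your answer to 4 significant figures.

1.945 × 10^7

Var(Ŷ) = N²·Var(ȳ) = N²·(1 − n/N)·s²/n.
f = 3229/25141 = 0.12843562; Var(ȳ) = 0.87156438·114/3229 = 0.030770622.
Var(Ŷ) = 25141² · 0.030770622 = 1.9449183 × 10^7.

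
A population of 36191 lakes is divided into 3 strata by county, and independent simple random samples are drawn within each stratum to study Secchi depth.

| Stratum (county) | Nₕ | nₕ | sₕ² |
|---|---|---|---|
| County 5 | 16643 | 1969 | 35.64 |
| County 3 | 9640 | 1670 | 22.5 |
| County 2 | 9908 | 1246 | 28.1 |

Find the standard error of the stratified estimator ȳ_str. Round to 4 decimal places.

Var(ȳ_str) = Σₕ Wₕ²(1 − fₕ)sₕ²/nₕ with Wₕ = Nₕ/N, N = 36191.
County 5: Wₕ = 0.45986571; term = 0.45986571²·(1 − 0.11830800)·35.64/1969 = 0.003374978.
County 3: Wₕ = 0.26636457; term = 0.26636457²·(1 − 0.17323651)·22.5/1670 = 7.9031502 × 10^-4.
County 2: Wₕ = 0.27376972; term = 0.27376972²·(1 − 0.12575696)·28.1/1246 = 0.0014777171.
Sum = 0.0056430101.
SE = √(0.0056430101) = 0.0751.

0.0751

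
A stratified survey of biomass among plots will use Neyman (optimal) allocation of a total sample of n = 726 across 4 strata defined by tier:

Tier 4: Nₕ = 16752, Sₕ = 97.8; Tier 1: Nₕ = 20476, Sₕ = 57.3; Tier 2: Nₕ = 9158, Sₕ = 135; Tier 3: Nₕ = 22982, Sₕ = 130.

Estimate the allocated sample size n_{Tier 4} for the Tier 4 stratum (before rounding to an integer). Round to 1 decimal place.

Neyman allocation: nₕ = n·NₕSₕ / Σⱼ NⱼSⱼ.
Σ NⱼSⱼ = 16752·97.8 + 20476·57.3 + 9158·135 + 22982·130 = 7.0356104 × 10^6.
n_{Tier 4} = 726·16752·97.8 / (7.0356104 × 10^6) = 169.1.

169.1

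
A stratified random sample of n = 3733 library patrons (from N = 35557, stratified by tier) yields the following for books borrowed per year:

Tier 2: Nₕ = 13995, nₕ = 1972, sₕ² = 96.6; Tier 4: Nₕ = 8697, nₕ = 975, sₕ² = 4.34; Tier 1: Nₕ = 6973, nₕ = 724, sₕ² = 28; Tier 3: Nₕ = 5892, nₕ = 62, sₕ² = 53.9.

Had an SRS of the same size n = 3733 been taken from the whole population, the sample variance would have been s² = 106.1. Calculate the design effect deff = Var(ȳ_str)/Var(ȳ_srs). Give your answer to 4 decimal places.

1.2465

Var(ȳ_str) = Σ Wₕ²(1−fₕ)sₕ²/nₕ with Wₕ = Nₕ/35557:
  Tier 2: (13995/35557)²·(1−1972/13995)·96.6/1972 = 0.0065193717
  Tier 4: (8697/35557)²·(1−975/8697)·4.34/975 = 2.3644719 × 10^-4
  Tier 1: (6973/35557)²·(1−724/6973)·28/724 = 0.0013329057
  Tier 3: (5892/35557)²·(1−62/5892)·53.9/62 = 0.023619905
  → Var(ȳ_str) = 0.03170863.
Var(ȳ_srs) = (1 − 3733/35557)·106.1/3733 = 0.025438239.
deff = 0.03170863 / 0.025438239 = 1.2465.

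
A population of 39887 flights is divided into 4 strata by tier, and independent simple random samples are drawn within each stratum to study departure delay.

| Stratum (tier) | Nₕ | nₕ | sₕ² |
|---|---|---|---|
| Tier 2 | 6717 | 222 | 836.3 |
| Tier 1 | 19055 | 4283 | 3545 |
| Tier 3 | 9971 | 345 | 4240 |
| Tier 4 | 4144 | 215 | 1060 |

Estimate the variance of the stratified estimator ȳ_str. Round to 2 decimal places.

Var(ȳ_str) = Σₕ Wₕ²(1 − fₕ)sₕ²/nₕ with Wₕ = Nₕ/N, N = 39887.
Tier 2: Wₕ = 0.16840073; term = 0.16840073²·(1 − 0.03305047)·836.3/222 = 0.10330013.
Tier 1: Wₕ = 0.47772457; term = 0.47772457²·(1 − 0.22477040)·3545/4283 = 0.14643796.
Tier 3: Wₕ = 0.24998120; term = 0.24998120²·(1 − 0.03460034)·4240/345 = 0.74142733.
Tier 4: Wₕ = 0.10389350; term = 0.10389350²·(1 − 0.05188224)·1060/215 = 0.050455258.
Sum = 1.0416207.

1.04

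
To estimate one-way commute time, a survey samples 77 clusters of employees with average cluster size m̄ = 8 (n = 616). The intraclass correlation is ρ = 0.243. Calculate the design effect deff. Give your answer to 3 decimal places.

deff = 1 + (8 − 1)·0.243 = 1 + 1.701 = 2.701.

2.701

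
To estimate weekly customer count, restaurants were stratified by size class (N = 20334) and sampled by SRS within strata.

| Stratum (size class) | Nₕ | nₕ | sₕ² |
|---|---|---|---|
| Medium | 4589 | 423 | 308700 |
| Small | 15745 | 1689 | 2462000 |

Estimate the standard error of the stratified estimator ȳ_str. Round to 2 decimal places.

28.53

Var(ȳ_str) = Σₕ Wₕ²(1 − fₕ)sₕ²/nₕ with Wₕ = Nₕ/N, N = 20334.
Medium: Wₕ = 0.22568113; term = 0.22568113²·(1 − 0.09217694)·308700/423 = 33.743331.
Small: Wₕ = 0.77431887; term = 0.77431887²·(1 − 0.10727215)·2462000/1689 = 780.22017.
Sum = 813.9635.
SE = √(813.9635) = 28.53.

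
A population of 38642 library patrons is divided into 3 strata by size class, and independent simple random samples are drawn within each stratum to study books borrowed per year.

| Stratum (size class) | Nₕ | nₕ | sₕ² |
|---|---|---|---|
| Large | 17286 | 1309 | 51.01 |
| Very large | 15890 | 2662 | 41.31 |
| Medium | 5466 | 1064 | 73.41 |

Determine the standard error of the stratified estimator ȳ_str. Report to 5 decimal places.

0.10249

Var(ȳ_str) = Σₕ Wₕ²(1 − fₕ)sₕ²/nₕ with Wₕ = Nₕ/N, N = 38642.
Large: Wₕ = 0.44733709; term = 0.44733709²·(1 − 0.07572602)·51.01/1309 = 0.0072075262.
Very large: Wₕ = 0.41121060; term = 0.41121060²·(1 − 0.16752675)·41.31/2662 = 0.0021844697.
Medium: Wₕ = 0.14145231; term = 0.14145231²·(1 − 0.19465789)·73.41/1064 = 0.0011117677.
Sum = 0.010503764.
SE = √(0.010503764) = 0.10249.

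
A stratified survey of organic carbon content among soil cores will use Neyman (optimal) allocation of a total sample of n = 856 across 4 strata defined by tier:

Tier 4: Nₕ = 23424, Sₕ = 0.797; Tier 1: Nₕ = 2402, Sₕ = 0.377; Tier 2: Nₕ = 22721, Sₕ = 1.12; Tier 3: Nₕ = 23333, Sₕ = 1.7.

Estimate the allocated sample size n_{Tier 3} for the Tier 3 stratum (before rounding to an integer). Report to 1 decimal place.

Neyman allocation: nₕ = n·NₕSₕ / Σⱼ NⱼSⱼ.
Σ NⱼSⱼ = 23424·0.797 + 2402·0.377 + 22721·1.12 + 23333·1.7 = 84688.102.
n_{Tier 3} = 856·23333·1.7 / 84688.102 = 400.9.

400.9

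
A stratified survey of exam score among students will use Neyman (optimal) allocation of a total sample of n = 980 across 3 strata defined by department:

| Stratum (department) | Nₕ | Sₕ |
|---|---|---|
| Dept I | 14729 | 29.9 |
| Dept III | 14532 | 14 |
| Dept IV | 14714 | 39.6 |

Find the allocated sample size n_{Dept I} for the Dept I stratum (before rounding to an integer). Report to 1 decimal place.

351.9

Neyman allocation: nₕ = n·NₕSₕ / Σⱼ NⱼSⱼ.
Σ NⱼSⱼ = 14729·29.9 + 14532·14 + 14714·39.6 = 1.2265195 × 10^6.
n_{Dept I} = 980·14729·29.9 / (1.2265195 × 10^6) = 351.9.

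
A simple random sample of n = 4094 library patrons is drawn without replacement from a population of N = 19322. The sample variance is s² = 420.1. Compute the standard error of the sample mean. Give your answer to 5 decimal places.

0.28438

Under SRS without replacement, Var(ȳ) = (1 − f)·s²/n with f = n/N = 4094/19322 = 0.21188283.
Var(ȳ) = (1 − 0.21188283)·420.1/4094 = 0.78811717·0.10261358 = 0.080871525.
SE(ȳ) = √(0.080871525) = 0.28438.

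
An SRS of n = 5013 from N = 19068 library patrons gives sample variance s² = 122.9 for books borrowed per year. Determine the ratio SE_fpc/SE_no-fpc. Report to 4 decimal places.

0.8585

f = n/N = 5013/19068 = 0.26290120.
SE_no-fpc = √(s²/n) = 0.15657668; SE_fpc = √((1−f)s²/n) = 0.13442806.
Ratio = √(1−f) = 0.85854458.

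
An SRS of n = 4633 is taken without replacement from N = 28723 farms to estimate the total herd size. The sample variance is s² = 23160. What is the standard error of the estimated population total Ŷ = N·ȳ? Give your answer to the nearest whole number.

Var(Ŷ) = N²·Var(ȳ) = N²·(1 − n/N)·s²/n.
f = 4633/28723 = 0.16129931; Var(ȳ) = 0.83870069·23160/4633 = 4.1925983.
Var(Ŷ) = 28723² · 4.1925983 = 3.4589386 × 10^9.
SE(Ŷ) = √(3.4589386 × 10^9) = 58813.

58813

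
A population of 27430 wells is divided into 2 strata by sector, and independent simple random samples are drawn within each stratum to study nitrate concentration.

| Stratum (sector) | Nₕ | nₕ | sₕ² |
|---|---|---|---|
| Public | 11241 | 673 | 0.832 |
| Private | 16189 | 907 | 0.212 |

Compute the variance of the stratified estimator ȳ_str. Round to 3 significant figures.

2.72 × 10^-4

Var(ȳ_str) = Σₕ Wₕ²(1 − fₕ)sₕ²/nₕ with Wₕ = Nₕ/N, N = 27430.
Public: Wₕ = 0.40980678; term = 0.40980678²·(1 − 0.05987012)·0.832/673 = 1.9518858 × 10^-4.
Private: Wₕ = 0.59019322; term = 0.59019322²·(1 − 0.05602570)·0.212/907 = 7.6855894 × 10^-5.
Sum = 2.7204447 × 10^-4.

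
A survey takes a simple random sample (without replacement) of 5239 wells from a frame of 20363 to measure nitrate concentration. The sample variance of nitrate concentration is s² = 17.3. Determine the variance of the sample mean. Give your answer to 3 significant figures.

Under SRS without replacement, Var(ȳ) = (1 − f)·s²/n with f = n/N = 5239/20363 = 0.25728036.
Var(ȳ) = (1 − 0.25728036)·17.3/5239 = 0.74271964·0.0033021569 = 0.0024525768.

0.00245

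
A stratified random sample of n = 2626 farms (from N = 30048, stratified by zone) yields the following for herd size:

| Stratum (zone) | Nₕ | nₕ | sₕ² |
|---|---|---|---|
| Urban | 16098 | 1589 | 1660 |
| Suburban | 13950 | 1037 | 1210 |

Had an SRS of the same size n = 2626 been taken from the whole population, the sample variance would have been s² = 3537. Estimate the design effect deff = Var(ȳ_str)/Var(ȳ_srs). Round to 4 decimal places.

0.4092

Var(ȳ_str) = Σ Wₕ²(1−fₕ)sₕ²/nₕ with Wₕ = Nₕ/30048:
  Urban: (16098/30048)²·(1−1589/16098)·1660/1589 = 0.27024798
  Suburban: (13950/30048)²·(1−1037/13950)·1210/1037 = 0.23279671
  → Var(ȳ_str) = 0.50304469.
Var(ȳ_srs) = (1 − 2626/30048)·3537/2626 = 1.2292038.
deff = 0.50304469 / 1.2292038 = 0.4092.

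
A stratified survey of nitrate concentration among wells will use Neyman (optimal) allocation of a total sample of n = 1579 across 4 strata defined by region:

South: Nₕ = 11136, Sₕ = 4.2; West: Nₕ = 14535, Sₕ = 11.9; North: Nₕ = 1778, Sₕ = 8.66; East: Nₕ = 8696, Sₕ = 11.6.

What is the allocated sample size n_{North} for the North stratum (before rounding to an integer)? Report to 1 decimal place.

72.4

Neyman allocation: nₕ = n·NₕSₕ / Σⱼ NⱼSⱼ.
Σ NⱼSⱼ = 11136·4.2 + 14535·11.9 + 1778·8.66 + 8696·11.6 = 336008.78.
n_{North} = 1579·1778·8.66 / 336008.78 = 72.4.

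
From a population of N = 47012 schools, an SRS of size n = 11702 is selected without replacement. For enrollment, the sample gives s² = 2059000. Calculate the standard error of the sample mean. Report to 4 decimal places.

11.4959

Under SRS without replacement, Var(ȳ) = (1 − f)·s²/n with f = n/N = 11702/47012 = 0.24891517.
Var(ȳ) = (1 − 0.24891517)·2059000/11702 = 0.75108483·175.95283 = 132.1555.
SE(ȳ) = √(132.1555) = 11.4959.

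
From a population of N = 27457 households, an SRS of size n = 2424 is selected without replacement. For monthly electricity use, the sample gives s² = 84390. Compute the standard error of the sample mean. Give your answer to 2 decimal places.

Under SRS without replacement, Var(ȳ) = (1 − f)·s²/n with f = n/N = 2424/27457 = 0.08828350.
Var(ȳ) = (1 − 0.08828350)·84390/2424 = 0.91171650·34.814356 = 31.740823.
SE(ȳ) = √(31.740823) = 5.63.

5.63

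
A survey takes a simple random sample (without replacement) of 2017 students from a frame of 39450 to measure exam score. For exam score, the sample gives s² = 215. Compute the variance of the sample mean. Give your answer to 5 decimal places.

Under SRS without replacement, Var(ȳ) = (1 − f)·s²/n with f = n/N = 2017/39450 = 0.05112801.
Var(ȳ) = (1 − 0.05112801)·215/2017 = 0.94887199·0.10659395 = 0.10114401.

0.10114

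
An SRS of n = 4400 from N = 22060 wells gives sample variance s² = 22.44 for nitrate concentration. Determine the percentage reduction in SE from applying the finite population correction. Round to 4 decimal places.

10.5269

f = n/N = 4400/22060 = 0.19945603.
SE_no-fpc = √(s²/n) = 0.071414284; SE_fpc = √((1−f)s²/n) = 0.06389659.
Ratio = √(1−f) = 0.89473123. Reduction = 100·(1 − 0.89473123) = 10.5269%.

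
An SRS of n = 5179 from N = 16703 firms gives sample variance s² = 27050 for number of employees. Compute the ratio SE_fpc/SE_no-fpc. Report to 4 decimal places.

0.8306

f = n/N = 5179/16703 = 0.31006406.
SE_no-fpc = √(s²/n) = 2.2853919; SE_fpc = √((1−f)s²/n) = 1.8983009.
Ratio = √(1−f) = 0.83062383.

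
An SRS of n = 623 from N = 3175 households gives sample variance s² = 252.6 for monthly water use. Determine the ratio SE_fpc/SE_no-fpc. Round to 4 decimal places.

0.8965

f = n/N = 623/3175 = 0.19622047.
SE_no-fpc = √(s²/n) = 0.63675542; SE_fpc = √((1−f)s²/n) = 0.57087513.
Ratio = √(1−f) = 0.89653752.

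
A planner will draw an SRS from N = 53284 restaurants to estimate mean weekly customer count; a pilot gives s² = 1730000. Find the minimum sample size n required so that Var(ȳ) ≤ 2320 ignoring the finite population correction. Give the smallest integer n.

Without fpc, n₀ = s²/D = 1730000/2320 = 745.6897.
Rounding up, n = 746.

746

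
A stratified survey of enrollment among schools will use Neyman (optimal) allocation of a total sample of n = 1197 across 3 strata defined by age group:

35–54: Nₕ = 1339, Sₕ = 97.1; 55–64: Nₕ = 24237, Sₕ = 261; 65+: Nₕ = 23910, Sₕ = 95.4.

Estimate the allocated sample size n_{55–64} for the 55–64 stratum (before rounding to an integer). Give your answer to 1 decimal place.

Neyman allocation: nₕ = n·NₕSₕ / Σⱼ NⱼSⱼ.
Σ NⱼSⱼ = 1339·97.1 + 24237·261 + 23910·95.4 = 8.7368879 × 10^6.
n_{55–64} = 1197·24237·261 / (8.7368879 × 10^6) = 866.7.

866.7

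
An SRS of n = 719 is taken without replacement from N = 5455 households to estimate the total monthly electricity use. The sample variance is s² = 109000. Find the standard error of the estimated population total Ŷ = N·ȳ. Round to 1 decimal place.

Var(Ŷ) = N²·Var(ȳ) = N²·(1 − n/N)·s²/n.
f = 719/5455 = 0.13180568; Var(ȳ) = 0.86819432·109000/719 = 131.61778.
Var(Ŷ) = 5455² · 131.61778 = 3.9165536 × 10^9.
SE(Ŷ) = √(3.9165536 × 10^9) = 62582.4.

62582.4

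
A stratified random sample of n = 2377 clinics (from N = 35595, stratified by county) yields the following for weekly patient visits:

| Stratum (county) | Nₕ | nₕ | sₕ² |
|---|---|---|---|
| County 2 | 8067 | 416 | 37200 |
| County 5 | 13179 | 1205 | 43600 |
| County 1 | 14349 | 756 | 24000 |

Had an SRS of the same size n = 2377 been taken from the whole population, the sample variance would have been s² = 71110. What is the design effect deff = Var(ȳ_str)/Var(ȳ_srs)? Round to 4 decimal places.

0.4925

Var(ȳ_str) = Σ Wₕ²(1−fₕ)sₕ²/nₕ with Wₕ = Nₕ/35595:
  County 2: (8067/35595)²·(1−416/8067)·37200/416 = 4.3561404
  County 5: (13179/35595)²·(1−1205/13179)·43600/1205 = 4.5065393
  County 1: (14349/35595)²·(1−756/14349)·24000/756 = 4.8870682
  → Var(ȳ_str) = 13.749748.
Var(ȳ_srs) = (1 − 2377/35595)·71110/2377 = 27.918108.
deff = 13.749748 / 27.918108 = 0.4925.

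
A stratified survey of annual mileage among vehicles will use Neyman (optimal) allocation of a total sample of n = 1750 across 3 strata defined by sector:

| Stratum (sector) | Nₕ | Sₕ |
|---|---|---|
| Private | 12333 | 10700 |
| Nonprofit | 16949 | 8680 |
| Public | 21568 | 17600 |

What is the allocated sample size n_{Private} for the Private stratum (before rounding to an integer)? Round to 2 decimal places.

350.60

Neyman allocation: nₕ = n·NₕSₕ / Σⱼ NⱼSⱼ.
Σ NⱼSⱼ = 12333·10700 + 16949·8680 + 21568·17600 = 6.5867722 × 10^8.
n_{Private} = 1750·12333·10700 / (6.5867722 × 10^8) = 350.60.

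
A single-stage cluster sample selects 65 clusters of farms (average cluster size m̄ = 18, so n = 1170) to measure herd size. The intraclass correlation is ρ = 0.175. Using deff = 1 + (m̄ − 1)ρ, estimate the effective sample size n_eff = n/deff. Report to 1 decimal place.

294.3

deff = 1 + (18 − 1)·0.175 = 1 + 2.975 = 3.975.
n_eff = 1170 / 3.975 = 294.3.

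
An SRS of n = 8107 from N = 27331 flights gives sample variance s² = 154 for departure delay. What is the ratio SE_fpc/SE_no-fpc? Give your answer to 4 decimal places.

f = n/N = 8107/27331 = 0.29662288.
SE_no-fpc = √(s²/n) = 0.13782572; SE_fpc = √((1−f)s²/n) = 0.1155911.
Ratio = √(1−f) = 0.83867581.

0.8387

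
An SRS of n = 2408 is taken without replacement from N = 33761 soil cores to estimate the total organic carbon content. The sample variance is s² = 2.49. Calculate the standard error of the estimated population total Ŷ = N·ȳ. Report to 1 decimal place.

1046.2

Var(Ŷ) = N²·Var(ȳ) = N²·(1 − n/N)·s²/n.
f = 2408/33761 = 0.07132490; Var(ȳ) = 0.92867510·2.49/2408 = 9.6029942 × 10^-4.
Var(Ŷ) = 33761² · (9.6029942 × 10^-4) = 1.0945542 × 10^6.
SE(Ŷ) = √(1.0945542 × 10^6) = 1046.2.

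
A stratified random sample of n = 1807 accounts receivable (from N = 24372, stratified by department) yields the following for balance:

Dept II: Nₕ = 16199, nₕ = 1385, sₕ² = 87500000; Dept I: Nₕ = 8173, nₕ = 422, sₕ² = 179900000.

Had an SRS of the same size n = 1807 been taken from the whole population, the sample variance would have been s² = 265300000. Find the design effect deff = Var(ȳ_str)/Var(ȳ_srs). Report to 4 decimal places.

Var(ȳ_str) = Σ Wₕ²(1−fₕ)sₕ²/nₕ with Wₕ = Nₕ/24372:
  Dept II: (16199/24372)²·(1−1385/16199)·87500000/1385 = 25523.28
  Dept I: (8173/24372)²·(1−422/8173)·179900000/422 = 45464.834
  → Var(ȳ_str) = 70988.114.
Var(ȳ_srs) = (1 − 1807/24372)·265300000/1807 = 135932.49.
deff = 70988.114 / 135932.49 = 0.5222.

0.5222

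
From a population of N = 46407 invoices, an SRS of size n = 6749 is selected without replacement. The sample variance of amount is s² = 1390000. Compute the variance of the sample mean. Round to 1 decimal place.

176.0

Under SRS without replacement, Var(ȳ) = (1 − f)·s²/n with f = n/N = 6749/46407 = 0.14543065.
Var(ȳ) = (1 − 0.14543065)·1390000/6749 = 0.85456935·205.95644 = 176.00406.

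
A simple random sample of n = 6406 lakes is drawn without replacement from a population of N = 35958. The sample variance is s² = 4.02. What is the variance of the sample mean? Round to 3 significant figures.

5.16 × 10^-4

Under SRS without replacement, Var(ȳ) = (1 − f)·s²/n with f = n/N = 6406/35958 = 0.17815229.
Var(ȳ) = (1 − 0.17815229)·4.02/6406 = 0.82184771·6.2753668 × 10^-4 = 5.1573959 × 10^-4.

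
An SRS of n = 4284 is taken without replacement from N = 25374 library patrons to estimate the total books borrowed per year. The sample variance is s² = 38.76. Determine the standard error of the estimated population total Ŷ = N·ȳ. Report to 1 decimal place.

2200.4

Var(Ŷ) = N²·Var(ȳ) = N²·(1 − n/N)·s²/n.
f = 4284/25374 = 0.16883424; Var(ȳ) = 0.83116576·38.76/4284 = 0.0075200712.
Var(Ŷ) = 25374² · 0.0075200712 = 4.8417217 × 10^6.
SE(Ŷ) = √(4.8417217 × 10^6) = 2200.4.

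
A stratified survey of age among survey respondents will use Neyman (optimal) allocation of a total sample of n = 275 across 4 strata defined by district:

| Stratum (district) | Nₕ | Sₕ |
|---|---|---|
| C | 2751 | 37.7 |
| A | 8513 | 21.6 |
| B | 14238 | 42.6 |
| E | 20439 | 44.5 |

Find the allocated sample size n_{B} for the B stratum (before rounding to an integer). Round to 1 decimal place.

Neyman allocation: nₕ = n·NₕSₕ / Σⱼ NⱼSⱼ.
Σ NⱼSⱼ = 2751·37.7 + 8513·21.6 + 14238·42.6 + 20439·44.5 = 1.8036678 × 10^6.
n_{B} = 275·14238·42.6 / (1.8036678 × 10^6) = 92.5.

92.5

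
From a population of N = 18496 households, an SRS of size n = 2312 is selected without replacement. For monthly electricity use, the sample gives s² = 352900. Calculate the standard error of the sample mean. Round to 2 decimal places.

11.56

Under SRS without replacement, Var(ȳ) = (1 − f)·s²/n with f = n/N = 2312/18496 = 0.12500000.
Var(ȳ) = (1 − 0.12500000)·352900/2312 = 0.87500000·152.63841 = 133.55861.
SE(ȳ) = √(133.55861) = 11.56.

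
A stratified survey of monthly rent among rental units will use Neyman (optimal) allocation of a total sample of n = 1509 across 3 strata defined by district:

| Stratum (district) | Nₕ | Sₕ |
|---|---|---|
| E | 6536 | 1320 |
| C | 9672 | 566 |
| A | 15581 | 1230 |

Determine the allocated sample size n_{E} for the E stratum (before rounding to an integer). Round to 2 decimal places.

Neyman allocation: nₕ = n·NₕSₕ / Σⱼ NⱼSⱼ.
Σ NⱼSⱼ = 6536·1320 + 9672·566 + 15581·1230 = 3.3266502 × 10^7.
n_{E} = 1509·6536·1320 / (3.3266502 × 10^7) = 391.35.

391.35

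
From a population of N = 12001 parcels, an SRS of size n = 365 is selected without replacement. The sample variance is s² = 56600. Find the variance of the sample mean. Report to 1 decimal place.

Under SRS without replacement, Var(ȳ) = (1 − f)·s²/n with f = n/N = 365/12001 = 0.03041413.
Var(ȳ) = (1 − 0.03041413)·56600/365 = 0.96958587·155.06849 = 150.35222.

150.4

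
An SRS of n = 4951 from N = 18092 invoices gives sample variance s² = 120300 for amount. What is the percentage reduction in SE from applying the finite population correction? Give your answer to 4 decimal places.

f = n/N = 4951/18092 = 0.27365686.
SE_no-fpc = √(s²/n) = 4.9293125; SE_fpc = √((1−f)s²/n) = 4.2010444.
Ratio = √(1−f) = 0.85225767. Reduction = 100·(1 − 0.85225767) = 14.7742%.

14.7742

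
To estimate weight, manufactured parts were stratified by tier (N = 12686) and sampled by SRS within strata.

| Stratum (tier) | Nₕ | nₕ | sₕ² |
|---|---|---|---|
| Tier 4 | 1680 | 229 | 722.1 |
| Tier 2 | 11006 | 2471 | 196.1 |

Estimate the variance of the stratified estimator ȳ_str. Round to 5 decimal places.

0.09408

Var(ȳ_str) = Σₕ Wₕ²(1 − fₕ)sₕ²/nₕ with Wₕ = Nₕ/N, N = 12686.
Tier 4: Wₕ = 0.13242945; term = 0.13242945²·(1 − 0.13630952)·722.1/229 = 0.04776273.
Tier 2: Wₕ = 0.86757055; term = 0.86757055²·(1 − 0.22451390)·196.1/2471 = 0.046322124.
Sum = 0.094084854.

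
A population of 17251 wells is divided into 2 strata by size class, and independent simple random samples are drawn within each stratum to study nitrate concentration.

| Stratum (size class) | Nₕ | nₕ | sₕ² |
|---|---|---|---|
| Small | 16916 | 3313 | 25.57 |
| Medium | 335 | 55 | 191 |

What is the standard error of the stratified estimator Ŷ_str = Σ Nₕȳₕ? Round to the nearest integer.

1450

Var(Ŷ_str) = Σₕ Nₕ²(1 − fₕ)sₕ²/nₕ.
Small: 16916²·(1 − 3313/16916)·25.57/3313 = 1.7759947 × 10^6.
Medium: 335²·(1 − 55/335)·191/55 = 325741.82.
Sum = 2.1017365 × 10^6.
SE = √(2.1017365 × 10^6) = 1450.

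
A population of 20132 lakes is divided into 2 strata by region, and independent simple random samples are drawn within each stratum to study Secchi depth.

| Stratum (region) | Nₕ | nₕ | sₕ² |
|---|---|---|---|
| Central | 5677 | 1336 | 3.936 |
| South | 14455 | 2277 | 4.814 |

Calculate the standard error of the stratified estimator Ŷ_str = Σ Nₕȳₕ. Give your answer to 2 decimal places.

666.91

Var(Ŷ_str) = Σₕ Nₕ²(1 − fₕ)sₕ²/nₕ.
Central: 5677²·(1 − 1336/5677)·3.936/1336 = 72603.459.
South: 14455²·(1 − 2277/14455)·4.814/2277 = 372166.37.
Sum = 444769.83.
SE = √(444769.83) = 666.91.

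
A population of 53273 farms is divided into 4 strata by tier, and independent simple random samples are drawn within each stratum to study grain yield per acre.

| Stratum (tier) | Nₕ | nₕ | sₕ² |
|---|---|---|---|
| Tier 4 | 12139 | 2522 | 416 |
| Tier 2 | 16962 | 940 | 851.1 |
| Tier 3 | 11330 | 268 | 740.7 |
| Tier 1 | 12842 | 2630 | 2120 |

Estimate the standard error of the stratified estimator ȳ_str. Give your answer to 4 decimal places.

Var(ȳ_str) = Σₕ Wₕ²(1 − fₕ)sₕ²/nₕ with Wₕ = Nₕ/N, N = 53273.
Tier 4: Wₕ = 0.22786402; term = 0.22786402²·(1 − 0.20776011)·416/2522 = 0.0067851034.
Tier 2: Wₕ = 0.31839769; term = 0.31839769²·(1 − 0.05541799)·851.1/940 = 0.086702619.
Tier 3: Wₕ = 0.21267809; term = 0.21267809²·(1 − 0.02365402)·740.7/268 = 0.12205535.
Tier 1: Wₕ = 0.24106020; term = 0.24106020²·(1 − 0.20479676)·2120/2630 = 0.037248542.
Sum = 0.25279161.
SE = √(0.25279161) = 0.5028.

0.5028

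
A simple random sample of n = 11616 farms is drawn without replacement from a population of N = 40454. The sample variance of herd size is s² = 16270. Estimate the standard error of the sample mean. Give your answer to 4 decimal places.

0.9992

Under SRS without replacement, Var(ȳ) = (1 − f)·s²/n with f = n/N = 11616/40454 = 0.28714095.
Var(ȳ) = (1 − 0.28714095)·16270/11616 = 0.71285905·1.4006543 = 0.99846907.
SE(ȳ) = √(0.99846907) = 0.9992.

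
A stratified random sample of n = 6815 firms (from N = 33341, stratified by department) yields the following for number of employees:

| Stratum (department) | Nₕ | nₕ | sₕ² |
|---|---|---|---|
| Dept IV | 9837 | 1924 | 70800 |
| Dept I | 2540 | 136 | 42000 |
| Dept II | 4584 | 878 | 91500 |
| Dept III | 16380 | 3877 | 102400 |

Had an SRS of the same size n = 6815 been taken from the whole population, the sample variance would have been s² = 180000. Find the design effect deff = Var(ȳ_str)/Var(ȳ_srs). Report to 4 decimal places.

Var(ȳ_str) = Σ Wₕ²(1−fₕ)sₕ²/nₕ with Wₕ = Nₕ/33341:
  Dept IV: (9837/33341)²·(1−1924/9837)·70800/1924 = 2.5767648
  Dept I: (2540/33341)²·(1−136/2540)·42000/136 = 1.6963729
  Dept II: (4584/33341)²·(1−878/4584)·91500/878 = 1.5926464
  Dept III: (16380/33341)²·(1−3877/16380)·102400/3877 = 4.8660329
  → Var(ȳ_str) = 10.731817.
Var(ȳ_srs) = (1 − 6815/33341)·180000/6815 = 21.013567.
deff = 10.731817 / 21.013567 = 0.5107.

0.5107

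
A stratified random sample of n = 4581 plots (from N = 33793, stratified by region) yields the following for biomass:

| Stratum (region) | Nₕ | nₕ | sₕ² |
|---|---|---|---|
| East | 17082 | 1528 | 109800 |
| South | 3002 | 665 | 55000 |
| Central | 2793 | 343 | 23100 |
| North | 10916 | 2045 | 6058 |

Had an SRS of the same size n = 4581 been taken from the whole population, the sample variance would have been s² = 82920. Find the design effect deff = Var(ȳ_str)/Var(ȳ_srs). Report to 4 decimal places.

Var(ȳ_str) = Σ Wₕ²(1−fₕ)sₕ²/nₕ with Wₕ = Nₕ/33793:
  East: (17082/33793)²·(1−1528/17082)·109800/1528 = 16.718846
  South: (3002/33793)²·(1−665/3002)·55000/665 = 0.50810907
  Central: (2793/33793)²·(1−343/2793)·23100/343 = 0.40355375
  North: (10916/33793)²·(1−2045/10916)·6058/2045 = 0.25119938
  → Var(ȳ_str) = 17.881708.
Var(ȳ_srs) = (1 − 4581/33793)·82920/4581 = 15.647089.
deff = 17.881708 / 15.647089 = 1.1428.

1.1428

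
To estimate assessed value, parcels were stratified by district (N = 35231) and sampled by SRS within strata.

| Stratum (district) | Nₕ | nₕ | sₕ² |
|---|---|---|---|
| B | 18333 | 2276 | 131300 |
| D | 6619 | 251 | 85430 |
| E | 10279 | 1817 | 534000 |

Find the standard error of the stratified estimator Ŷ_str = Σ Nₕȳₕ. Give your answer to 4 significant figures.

238500

Var(Ŷ_str) = Σₕ Nₕ²(1 − fₕ)sₕ²/nₕ.
B: 18333²·(1 − 2276/18333)·131300/2276 = 1.6982062 × 10^10.
D: 6619²·(1 − 251/6619)·85430/251 = 1.4346043 × 10^10.
E: 10279²·(1 − 1817/10279)·534000/1817 = 2.5562906 × 10^10.
Sum = 5.6891011 × 10^10.
SE = √(5.6891011 × 10^10) = 238500.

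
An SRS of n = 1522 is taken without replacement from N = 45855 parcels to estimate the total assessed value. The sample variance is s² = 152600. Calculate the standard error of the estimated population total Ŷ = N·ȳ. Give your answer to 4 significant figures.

Var(Ŷ) = N²·Var(ȳ) = N²·(1 − n/N)·s²/n.
f = 1522/45855 = 0.03319158; Var(ȳ) = 0.96680842·152600/1522 = 96.934931.
Var(Ŷ) = 45855² · 96.934931 = 2.0382324 × 10^11.
SE(Ŷ) = √(2.0382324 × 10^11) = 451500.

451500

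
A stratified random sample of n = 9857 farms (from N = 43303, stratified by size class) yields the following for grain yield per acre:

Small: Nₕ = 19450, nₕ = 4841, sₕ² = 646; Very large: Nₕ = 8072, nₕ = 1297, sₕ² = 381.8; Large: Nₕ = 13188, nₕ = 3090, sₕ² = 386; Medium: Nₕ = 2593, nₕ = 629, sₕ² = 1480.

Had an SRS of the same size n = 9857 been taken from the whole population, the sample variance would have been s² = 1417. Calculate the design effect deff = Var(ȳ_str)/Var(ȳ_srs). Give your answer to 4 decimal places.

0.3969

Var(ȳ_str) = Σ Wₕ²(1−fₕ)sₕ²/nₕ with Wₕ = Nₕ/43303:
  Small: (19450/43303)²·(1−4841/19450)·646/4841 = 0.02022095
  Very large: (8072/43303)²·(1−1297/8072)·381.8/1297 = 0.0085852003
  Large: (13188/43303)²·(1−3090/13188)·386/3090 = 0.0088717064
  Medium: (2593/43303)²·(1−629/2593)·1480/629 = 0.0063902684
  → Var(ȳ_str) = 0.044068125.
Var(ȳ_srs) = (1 − 9857/43303)·1417/9857 = 0.1110328.
deff = 0.044068125 / 0.1110328 = 0.3969.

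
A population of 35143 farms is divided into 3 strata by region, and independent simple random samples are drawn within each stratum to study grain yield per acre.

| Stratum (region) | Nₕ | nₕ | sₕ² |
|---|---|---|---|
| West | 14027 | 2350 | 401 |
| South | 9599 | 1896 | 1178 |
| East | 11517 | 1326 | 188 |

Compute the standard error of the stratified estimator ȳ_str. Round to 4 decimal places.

0.2707

Var(ȳ_str) = Σₕ Wₕ²(1 − fₕ)sₕ²/nₕ with Wₕ = Nₕ/N, N = 35143.
West: Wₕ = 0.39914065; term = 0.39914065²·(1 − 0.16753404)·401/2350 = 0.02263054.
South: Wₕ = 0.27314117; term = 0.27314117²·(1 − 0.19752058)·1178/1896 = 0.037197622.
East: Wₕ = 0.32771818; term = 0.32771818²·(1 − 0.11513415)·188/1326 = 0.013473885.
Sum = 0.073302047.
SE = √(0.073302047) = 0.2707.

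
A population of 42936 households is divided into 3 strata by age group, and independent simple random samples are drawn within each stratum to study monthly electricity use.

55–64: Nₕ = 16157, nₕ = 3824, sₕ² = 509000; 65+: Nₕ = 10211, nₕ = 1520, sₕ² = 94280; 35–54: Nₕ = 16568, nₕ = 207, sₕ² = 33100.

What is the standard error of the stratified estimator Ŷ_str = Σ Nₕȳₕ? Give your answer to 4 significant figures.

274500

Var(Ŷ_str) = Σₕ Nₕ²(1 − fₕ)sₕ²/nₕ.
55–64: 16157²·(1 − 3824/16157)·509000/3824 = 2.652341 × 10^10.
65+: 10211²·(1 − 1520/10211)·94280/1520 = 5.504451 × 10^9.
35–54: 16568²·(1 − 207/16568)·33100/207 = 4.3344857 × 10^10.
Sum = 7.5372718 × 10^10.
SE = √(7.5372718 × 10^10) = 274500.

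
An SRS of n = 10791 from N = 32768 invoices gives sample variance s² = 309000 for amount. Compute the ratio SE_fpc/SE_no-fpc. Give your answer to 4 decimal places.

f = n/N = 10791/32768 = 0.32931519.
SE_no-fpc = √(s²/n) = 5.3511656; SE_fpc = √((1−f)s²/n) = 4.3823558.
Ratio = √(1−f) = 0.81895349.

0.8190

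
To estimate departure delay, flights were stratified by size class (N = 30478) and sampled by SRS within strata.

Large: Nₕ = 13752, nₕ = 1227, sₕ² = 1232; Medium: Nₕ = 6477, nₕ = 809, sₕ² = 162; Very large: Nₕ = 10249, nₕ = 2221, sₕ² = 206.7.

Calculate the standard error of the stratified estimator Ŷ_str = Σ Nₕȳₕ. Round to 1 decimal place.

Var(Ŷ_str) = Σₕ Nₕ²(1 − fₕ)sₕ²/nₕ.
Large: 13752²·(1 − 1227/13752)·1232/1227 = 1.7294569 × 10^8.
Medium: 6477²·(1 − 809/6477)·162/809 = 7.351403 × 10^6.
Very large: 10249²·(1 − 2221/10249)·206.7/2221 = 7.6573901 × 10^6.
Sum = 1.8795448 × 10^8.
SE = √(1.8795448 × 10^8) = 13709.6.

13709.6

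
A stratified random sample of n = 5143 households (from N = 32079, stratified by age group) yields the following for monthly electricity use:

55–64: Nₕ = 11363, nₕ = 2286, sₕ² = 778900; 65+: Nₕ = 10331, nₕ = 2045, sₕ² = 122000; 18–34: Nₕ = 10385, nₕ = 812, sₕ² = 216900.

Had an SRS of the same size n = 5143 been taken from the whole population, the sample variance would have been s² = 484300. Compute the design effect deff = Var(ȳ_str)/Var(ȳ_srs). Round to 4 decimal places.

Var(ȳ_str) = Σ Wₕ²(1−fₕ)sₕ²/nₕ with Wₕ = Nₕ/32079:
  55–64: (11363/32079)²·(1−2286/11363)·778900/2286 = 34.150666
  65+: (10331/32079)²·(1−2045/10331)·122000/2045 = 4.9626331
  18–34: (10385/32079)²·(1−812/10385)·216900/812 = 25.805747
  → Var(ȳ_str) = 64.919046.
Var(ȳ_srs) = (1 − 5143/32079)·484300/5143 = 79.069725.
deff = 64.919046 / 79.069725 = 0.8210.

0.8210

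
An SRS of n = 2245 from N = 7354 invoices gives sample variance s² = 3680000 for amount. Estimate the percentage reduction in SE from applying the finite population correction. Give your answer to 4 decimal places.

16.6499

f = n/N = 2245/7354 = 0.30527604.
SE_no-fpc = √(s²/n) = 40.487013; SE_fpc = √((1−f)s²/n) = 33.745967.
Ratio = √(1−f) = 0.83350103. Reduction = 100·(1 − 0.83350103) = 16.6499%.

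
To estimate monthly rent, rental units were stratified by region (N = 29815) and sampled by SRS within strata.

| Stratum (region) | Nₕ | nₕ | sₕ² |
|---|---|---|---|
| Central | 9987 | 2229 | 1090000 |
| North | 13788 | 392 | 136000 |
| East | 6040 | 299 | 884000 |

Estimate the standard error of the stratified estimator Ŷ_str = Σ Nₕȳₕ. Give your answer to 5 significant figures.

Var(Ŷ_str) = Σₕ Nₕ²(1 − fₕ)sₕ²/nₕ.
Central: 9987²·(1 − 2229/9987)·1090000/2229 = 3.7887963 × 10^10.
North: 13788²·(1 − 392/13788)·136000/392 = 6.4080996 × 10^10.
East: 6040²·(1 − 299/6040)·884000/299 = 1.0251928 × 10^11.
Sum = 2.0448824 × 10^11.
SE = √(2.0448824 × 10^11) = 452200.

452200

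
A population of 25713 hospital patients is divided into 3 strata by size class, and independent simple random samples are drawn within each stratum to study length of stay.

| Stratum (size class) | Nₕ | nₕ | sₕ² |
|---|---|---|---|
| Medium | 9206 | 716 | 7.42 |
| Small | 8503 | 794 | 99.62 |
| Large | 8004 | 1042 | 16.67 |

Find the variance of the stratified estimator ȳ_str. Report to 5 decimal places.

Var(ȳ_str) = Σₕ Wₕ²(1 − fₕ)sₕ²/nₕ with Wₕ = Nₕ/N, N = 25713.
Medium: Wₕ = 0.35802901; term = 0.35802901²·(1 − 0.07777536)·7.42/716 = 0.0012250789.
Small: Wₕ = 0.33068876; term = 0.33068876²·(1 − 0.09337881)·99.62/794 = 0.012439152.
Large: Wₕ = 0.31128223; term = 0.31128223²·(1 − 0.13018491)·16.67/1042 = 0.0013483526.
Sum = 0.015012584.

0.01501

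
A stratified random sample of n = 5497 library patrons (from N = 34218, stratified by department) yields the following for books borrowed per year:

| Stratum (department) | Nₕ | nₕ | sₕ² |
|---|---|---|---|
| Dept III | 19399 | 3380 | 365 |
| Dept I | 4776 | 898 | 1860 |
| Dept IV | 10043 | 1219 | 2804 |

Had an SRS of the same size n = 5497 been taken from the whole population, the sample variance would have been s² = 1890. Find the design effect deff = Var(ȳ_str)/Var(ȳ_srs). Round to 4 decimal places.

0.8161

Var(ȳ_str) = Σ Wₕ²(1−fₕ)sₕ²/nₕ with Wₕ = Nₕ/34218:
  Dept III: (19399/34218)²·(1−3380/19399)·365/3380 = 0.028660362
  Dept I: (4776/34218)²·(1−898/4776)·1860/898 = 0.032764194
  Dept IV: (10043/34218)²·(1−1219/10043)·2804/1219 = 0.1740981
  → Var(ȳ_str) = 0.23552266.
Var(ȳ_srs) = (1 − 5497/34218)·1890/5497 = 0.28858982.
deff = 0.23552266 / 0.28858982 = 0.8161.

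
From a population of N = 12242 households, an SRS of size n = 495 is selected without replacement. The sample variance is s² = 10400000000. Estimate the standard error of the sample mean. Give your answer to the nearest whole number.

4490

Under SRS without replacement, Var(ȳ) = (1 − f)·s²/n with f = n/N = 495/12242 = 0.04043457.
Var(ȳ) = (1 − 0.04043457)·10400000000/495 = 0.95956543·2.1010101 × 10^7 = 2.0160567 × 10^7.
SE(ȳ) = √(2.0160567 × 10^7) = 4490.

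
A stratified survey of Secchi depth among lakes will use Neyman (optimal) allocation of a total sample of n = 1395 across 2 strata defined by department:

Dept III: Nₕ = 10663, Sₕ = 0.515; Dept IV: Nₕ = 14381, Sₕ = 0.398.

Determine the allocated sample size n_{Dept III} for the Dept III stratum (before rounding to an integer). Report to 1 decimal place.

Neyman allocation: nₕ = n·NₕSₕ / Σⱼ NⱼSⱼ.
Σ NⱼSⱼ = 10663·0.515 + 14381·0.398 = 11215.083.
n_{Dept III} = 1395·10663·0.515 / 11215.083 = 683.1.

683.1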